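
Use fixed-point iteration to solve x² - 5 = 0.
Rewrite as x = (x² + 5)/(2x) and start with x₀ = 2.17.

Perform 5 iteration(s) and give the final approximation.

Equation: x² - 5 = 0
Fixed-point form: x = (x² + 5)/(2x)
x₀ = 2.17

x_1 = g(2.170000) = 2.237074
x_2 = g(2.237074) = 2.236068
x_3 = g(2.236068) = 2.236068
x_4 = g(2.236068) = 2.236068
x_5 = g(2.236068) = 2.236068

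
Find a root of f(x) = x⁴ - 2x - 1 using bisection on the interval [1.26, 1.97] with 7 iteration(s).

f(x) = x⁴ - 2x - 1
Initial interval: [1.26, 1.97]

Iteration 1:
  c_1 = (1.260000 + 1.970000)/2 = 1.615000
  f(c_1) = f(1.615000) = 2.572838
  f(a) × f(c) < 0, new interval: [1.260000, 1.615000]
Iteration 2:
  c_2 = (1.260000 + 1.615000)/2 = 1.437500
  f(c_2) = f(1.437500) = 0.395035
  f(a) × f(c) < 0, new interval: [1.260000, 1.437500]
Iteration 3:
  c_3 = (1.260000 + 1.437500)/2 = 1.348750
  f(c_3) = f(1.348750) = -0.388279
  f(a) × f(c) ≥ 0, new interval: [1.348750, 1.437500]
Iteration 4:
  c_4 = (1.348750 + 1.437500)/2 = 1.393125
  f(c_4) = f(1.393125) = -0.019556
  f(a) × f(c) ≥ 0, new interval: [1.393125, 1.437500]
Iteration 5:
  c_5 = (1.393125 + 1.437500)/2 = 1.415312
  f(c_5) = f(1.415312) = 0.181823
  f(a) × f(c) < 0, new interval: [1.393125, 1.415312]
Iteration 6:
  c_6 = (1.393125 + 1.415312)/2 = 1.404219
  f(c_6) = f(1.404219) = 0.079677
  f(a) × f(c) < 0, new interval: [1.393125, 1.404219]
Iteration 7:
  c_7 = (1.393125 + 1.404219)/2 = 1.398672
  f(c_7) = f(1.398672) = 0.029699
  f(a) × f(c) < 0, new interval: [1.393125, 1.398672]

After 7 iteration(s), the approximation is c_7 = 1.398672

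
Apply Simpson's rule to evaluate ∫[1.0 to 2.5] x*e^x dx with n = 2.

f(x) = x*e^x
a = 1.0, b = 2.5, n = 2
h = (b - a)/n = 0.750000

Simpson's rule: (h/3)[f(x₀) + 4f(x₁) + 2f(x₂) + ... + f(xₙ)]

x_0 = 1.0000, f(x_0) = 2.718282, coefficient = 1
x_1 = 1.7500, f(x_1) = 10.070555, coefficient = 4
x_2 = 2.5000, f(x_2) = 30.456235, coefficient = 1

I ≈ (0.750000/3) × 73.456735 = 18.364184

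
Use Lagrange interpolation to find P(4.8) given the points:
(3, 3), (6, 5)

Lagrange interpolation formula:
P(x) = Σ yᵢ × Lᵢ(x)
where Lᵢ(x) = Π_{j≠i} (x - xⱼ)/(xᵢ - xⱼ)

L_0(4.8) = (4.8 - 6)/(3 - 6) = 0.400000
L_1(4.8) = (4.8 - 3)/(6 - 3) = 0.600000

P(4.8) = 3×L_0(4.8) + 5×L_1(4.8)
P(4.8) = 4.200000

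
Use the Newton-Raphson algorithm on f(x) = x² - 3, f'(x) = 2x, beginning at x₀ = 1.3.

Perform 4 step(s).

f(x) = x² - 3
f'(x) = 2x
x₀ = 1.3

Newton-Raphson formula: x_{n+1} = x_n - f(x_n)/f'(x_n)

Iteration 1:
  f(1.300000) = -1.310000
  f'(1.300000) = 2.600000
  x_1 = 1.300000 - (-1.310000)/2.600000 = 1.803846
Iteration 2:
  f(1.803846) = 0.253861
  f'(1.803846) = 3.607692
  x_2 = 1.803846 - 0.253861/3.607692 = 1.733480
Iteration 3:
  f(1.733480) = 0.004951
  f'(1.733480) = 3.466959
  x_3 = 1.733480 - 0.004951/3.466959 = 1.732051
Iteration 4:
  f(1.732051) = 0.000002
  f'(1.732051) = 3.464103
  x_4 = 1.732051 - 0.000002/3.464103 = 1.732051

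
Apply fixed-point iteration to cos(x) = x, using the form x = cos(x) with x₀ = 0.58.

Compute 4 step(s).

Equation: cos(x) = x
Fixed-point form: x = cos(x)
x₀ = 0.58

x_1 = g(0.580000) = 0.836463
x_2 = g(0.836463) = 0.670093
x_3 = g(0.670093) = 0.783764
x_4 = g(0.783764) = 0.708261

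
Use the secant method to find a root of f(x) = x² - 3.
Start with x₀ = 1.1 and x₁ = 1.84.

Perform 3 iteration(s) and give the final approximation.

f(x) = x² - 3
x₀ = 1.1, x₁ = 1.84

Secant formula: x_{n+1} = x_n - f(x_n)(x_n - x_{n-1})/(f(x_n) - f(x_{n-1}))

Iteration 1:
  f(1.100000) = -1.790000
  f(1.840000) = 0.385600
  x_2 = 1.840000 - 0.385600×(1.840000 - 1.100000)/(0.385600 - (-1.790000))
       = 1.708844
Iteration 2:
  f(1.840000) = 0.385600
  f(1.708844) = -0.079854
  x_3 = 1.708844 - (-0.079854)×(1.708844 - 1.840000)/(-0.079854 - 0.385600)
       = 1.731345
Iteration 3:
  f(1.708844) = -0.079854
  f(1.731345) = -0.002445
  x_4 = 1.731345 - (-0.002445)×(1.731345 - 1.708844)/(-0.002445 - (-0.079854))
       = 1.732056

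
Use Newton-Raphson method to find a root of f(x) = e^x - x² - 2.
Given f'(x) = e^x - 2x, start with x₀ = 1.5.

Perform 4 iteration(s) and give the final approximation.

f(x) = e^x - x² - 2
f'(x) = e^x - 2x
x₀ = 1.5

Newton-Raphson formula: x_{n+1} = x_n - f(x_n)/f'(x_n)

Iteration 1:
  f(1.500000) = 0.231689
  f'(1.500000) = 1.481689
  x_1 = 1.500000 - 0.231689/1.481689 = 1.343632
Iteration 2:
  f(1.343632) = 0.027592
  f'(1.343632) = 1.145675
  x_2 = 1.343632 - 0.027592/1.145675 = 1.319548
Iteration 3:
  f(1.319548) = 0.000523
  f'(1.319548) = 1.102634
  x_3 = 1.319548 - 0.000523/1.102634 = 1.319074
Iteration 4:
  f(1.319074) = 0.000000
  f'(1.319074) = 1.101808
  x_4 = 1.319074 - 0.000000/1.101808 = 1.319074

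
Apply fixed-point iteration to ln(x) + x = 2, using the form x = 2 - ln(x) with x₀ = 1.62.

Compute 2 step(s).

Equation: ln(x) + x = 2
Fixed-point form: x = 2 - ln(x)
x₀ = 1.62

x_1 = g(1.620000) = 1.517574
x_2 = g(1.517574) = 1.582887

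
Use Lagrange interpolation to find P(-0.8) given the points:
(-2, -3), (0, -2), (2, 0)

Lagrange interpolation formula:
P(x) = Σ yᵢ × Lᵢ(x)
where Lᵢ(x) = Π_{j≠i} (x - xⱼ)/(xᵢ - xⱼ)

L_0(-0.8) = (-0.8 - 0)/(-2 - 0) × (-0.8 - 2)/(-2 - 2) = 0.280000
L_1(-0.8) = (-0.8 - (-2))/(0 - (-2)) × (-0.8 - 2)/(0 - 2) = 0.840000
L_2(-0.8) = (-0.8 - (-2))/(2 - (-2)) × (-0.8 - 0)/(2 - 0) = -0.120000

P(-0.8) = (-3)×L_0(-0.8) + (-2)×L_1(-0.8) + 0×L_2(-0.8)
P(-0.8) = -2.520000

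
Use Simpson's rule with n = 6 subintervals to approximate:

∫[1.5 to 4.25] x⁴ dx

f(x) = x⁴
a = 1.5, b = 4.25, n = 6
h = (b - a)/n = 0.458333

Simpson's rule: (h/3)[f(x₀) + 4f(x₁) + 2f(x₂) + ... + f(xₙ)]

x_0 = 1.5000, f(x_0) = 5.062500, coefficient = 1
x_1 = 1.9583, f(x_1) = 14.707758, coefficient = 4
x_2 = 2.4167, f(x_2) = 34.108845, coefficient = 2
x_3 = 2.8750, f(x_3) = 68.320557, coefficient = 4
x_4 = 3.3333, f(x_4) = 123.456790, coefficient = 2
x_5 = 3.7917, f(x_5) = 206.690541, coefficient = 4
x_6 = 4.2500, f(x_6) = 326.253906, coefficient = 1

I ≈ (0.458333/3) × 1805.323098 = 275.813251
Exact value: 275.797070
Error: 0.016181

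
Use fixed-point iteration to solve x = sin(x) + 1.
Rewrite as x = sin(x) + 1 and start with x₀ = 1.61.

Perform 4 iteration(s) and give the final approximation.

Equation: x = sin(x) + 1
Fixed-point form: x = sin(x) + 1
x₀ = 1.61

x_1 = g(1.610000) = 1.999232
x_2 = g(1.999232) = 1.909617
x_3 = g(1.909617) = 1.943147
x_4 = g(1.943147) = 1.931475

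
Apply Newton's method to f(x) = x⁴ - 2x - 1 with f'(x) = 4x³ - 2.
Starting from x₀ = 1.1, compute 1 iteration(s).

f(x) = x⁴ - 2x - 1
f'(x) = 4x³ - 2
x₀ = 1.1

Newton-Raphson formula: x_{n+1} = x_n - f(x_n)/f'(x_n)

Iteration 1:
  f(1.100000) = -1.735900
  f'(1.100000) = 3.324000
  x_1 = 1.100000 - (-1.735900)/3.324000 = 1.622232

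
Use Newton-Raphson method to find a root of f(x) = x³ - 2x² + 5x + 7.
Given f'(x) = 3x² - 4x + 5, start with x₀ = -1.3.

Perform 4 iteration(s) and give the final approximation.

f(x) = x³ - 2x² + 5x + 7
f'(x) = 3x² - 4x + 5
x₀ = -1.3

Newton-Raphson formula: x_{n+1} = x_n - f(x_n)/f'(x_n)

Iteration 1:
  f(-1.300000) = -5.077000
  f'(-1.300000) = 15.270000
  x_1 = -1.300000 - (-5.077000)/15.270000 = -0.967518
Iteration 2:
  f(-0.967518) = -0.615457
  f'(-0.967518) = 11.678345
  x_2 = -0.967518 - (-0.615457)/11.678345 = -0.914817
Iteration 3:
  f(-0.914817) = -0.013470
  f'(-0.914817) = 11.169941
  x_3 = -0.914817 - (-0.013470)/11.169941 = -0.913611
Iteration 4:
  f(-0.913611) = -0.000007
  f'(-0.913611) = 11.158503
  x_4 = -0.913611 - (-0.000007)/11.158503 = -0.913611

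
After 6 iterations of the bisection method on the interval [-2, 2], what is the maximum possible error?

Bisection error bound: |error| ≤ (b-a)/2^n
|error| ≤ (2 - (-2))/2^6 = 4/2^6
|error| ≤ 0.0625000000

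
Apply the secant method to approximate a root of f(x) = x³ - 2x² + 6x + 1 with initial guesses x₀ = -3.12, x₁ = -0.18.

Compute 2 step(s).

f(x) = x³ - 2x² + 6x + 1
x₀ = -3.12, x₁ = -0.18

Secant formula: x_{n+1} = x_n - f(x_n)(x_n - x_{n-1})/(f(x_n) - f(x_{n-1}))

Iteration 1:
  f(-3.120000) = -67.560128
  f(-0.180000) = -0.150632
  x_2 = -0.180000 - (-0.150632)×(-0.180000 - (-3.120000))/(-0.150632 - (-67.560128))
       = -0.173430
Iteration 2:
  f(-0.180000) = -0.150632
  f(-0.173430) = -0.105955
  x_3 = -0.173430 - (-0.105955)×(-0.173430 - (-0.180000))/(-0.105955 - (-0.150632))
       = -0.157850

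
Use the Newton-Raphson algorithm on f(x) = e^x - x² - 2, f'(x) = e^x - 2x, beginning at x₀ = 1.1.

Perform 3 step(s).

f(x) = e^x - x² - 2
f'(x) = e^x - 2x
x₀ = 1.1

Newton-Raphson formula: x_{n+1} = x_n - f(x_n)/f'(x_n)

Iteration 1:
  f(1.100000) = -0.205834
  f'(1.100000) = 0.804166
  x_1 = 1.100000 - (-0.205834)/0.804166 = 1.355960
Iteration 2:
  f(1.355960) = 0.041856
  f'(1.355960) = 1.168564
  x_2 = 1.355960 - 0.041856/1.168564 = 1.320141
Iteration 3:
  f(1.320141) = 0.001177
  f'(1.320141) = 1.103667
  x_3 = 1.320141 - 0.001177/1.103667 = 1.319075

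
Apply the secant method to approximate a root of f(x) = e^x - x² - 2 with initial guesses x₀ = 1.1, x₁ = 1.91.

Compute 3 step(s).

f(x) = e^x - x² - 2
x₀ = 1.1, x₁ = 1.91

Secant formula: x_{n+1} = x_n - f(x_n)(x_n - x_{n-1})/(f(x_n) - f(x_{n-1}))

Iteration 1:
  f(1.100000) = -0.205834
  f(1.910000) = 1.104989
  x_2 = 1.910000 - 1.104989×(1.910000 - 1.100000)/(1.104989 - (-0.205834))
       = 1.227192
Iteration 2:
  f(1.910000) = 1.104989
  f(1.227192) = -0.094364
  x_3 = 1.227192 - (-0.094364)×(1.227192 - 1.910000)/(-0.094364 - 1.104989)
       = 1.280915
Iteration 3:
  f(1.227192) = -0.094364
  f(1.280915) = -0.040812
  x_4 = 1.280915 - (-0.040812)×(1.280915 - 1.227192)/(-0.040812 - (-0.094364))
       = 1.321856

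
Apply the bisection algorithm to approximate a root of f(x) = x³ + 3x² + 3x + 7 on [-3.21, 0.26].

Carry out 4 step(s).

f(x) = x³ + 3x² + 3x + 7
Initial interval: [-3.21, 0.26]

Iteration 1:
  c_1 = (-3.210000 + 0.260000)/2 = -1.475000
  f(c_1) = f(-1.475000) = 5.892828
  f(a) × f(c) < 0, new interval: [-3.210000, -1.475000]
Iteration 2:
  c_2 = (-3.210000 + (-1.475000))/2 = -2.342500
  f(c_2) = f(-2.342500) = 3.580404
  f(a) × f(c) < 0, new interval: [-3.210000, -2.342500]
Iteration 3:
  c_3 = (-3.210000 + (-2.342500))/2 = -2.776250
  f(c_3) = f(-2.776250) = 0.395817
  f(a) × f(c) < 0, new interval: [-3.210000, -2.776250]
Iteration 4:
  c_4 = (-3.210000 + (-2.776250))/2 = -2.993125
  f(c_4) = f(-2.993125) = -1.917783
  f(a) × f(c) ≥ 0, new interval: [-2.993125, -2.776250]

After 4 iteration(s), the approximation is c_4 = -2.993125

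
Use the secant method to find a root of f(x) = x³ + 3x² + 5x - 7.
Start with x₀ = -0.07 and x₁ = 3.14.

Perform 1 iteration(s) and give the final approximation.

f(x) = x³ + 3x² + 5x - 7
x₀ = -0.07, x₁ = 3.14

Secant formula: x_{n+1} = x_n - f(x_n)(x_n - x_{n-1})/(f(x_n) - f(x_{n-1}))

Iteration 1:
  f(-0.070000) = -7.335643
  f(3.140000) = 69.237944
  x_2 = 3.140000 - 69.237944×(3.140000 - (-0.070000))/(69.237944 - (-7.335643))
       = 0.237514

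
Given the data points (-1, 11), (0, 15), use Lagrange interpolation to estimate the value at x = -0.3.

Lagrange interpolation formula:
P(x) = Σ yᵢ × Lᵢ(x)
where Lᵢ(x) = Π_{j≠i} (x - xⱼ)/(xᵢ - xⱼ)

L_0(-0.3) = (-0.3 - 0)/(-1 - 0) = 0.300000
L_1(-0.3) = (-0.3 - (-1))/(0 - (-1)) = 0.700000

P(-0.3) = 11×L_0(-0.3) + 15×L_1(-0.3)
P(-0.3) = 13.800000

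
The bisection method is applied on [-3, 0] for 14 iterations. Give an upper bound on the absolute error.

Bisection error bound: |error| ≤ (b-a)/2^n
|error| ≤ (0 - (-3))/2^14 = 3/2^14
|error| ≤ 0.0001831055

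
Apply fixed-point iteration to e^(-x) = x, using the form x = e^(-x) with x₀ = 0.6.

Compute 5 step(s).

Equation: e^(-x) = x
Fixed-point form: x = e^(-x)
x₀ = 0.6

x_1 = g(0.600000) = 0.548812
x_2 = g(0.548812) = 0.577636
x_3 = g(0.577636) = 0.561224
x_4 = g(0.561224) = 0.570511
x_5 = g(0.570511) = 0.565237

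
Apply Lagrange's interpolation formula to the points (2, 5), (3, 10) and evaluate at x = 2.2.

Lagrange interpolation formula:
P(x) = Σ yᵢ × Lᵢ(x)
where Lᵢ(x) = Π_{j≠i} (x - xⱼ)/(xᵢ - xⱼ)

L_0(2.2) = (2.2 - 3)/(2 - 3) = 0.800000
L_1(2.2) = (2.2 - 2)/(3 - 2) = 0.200000

P(2.2) = 5×L_0(2.2) + 10×L_1(2.2)
P(2.2) = 6.000000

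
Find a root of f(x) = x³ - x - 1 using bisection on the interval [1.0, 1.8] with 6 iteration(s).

f(x) = x³ - x - 1
Initial interval: [1.0, 1.8]

Iteration 1:
  c_1 = (1.000000 + 1.800000)/2 = 1.400000
  f(c_1) = f(1.400000) = 0.344000
  f(a) × f(c) < 0, new interval: [1.000000, 1.400000]
Iteration 2:
  c_2 = (1.000000 + 1.400000)/2 = 1.200000
  f(c_2) = f(1.200000) = -0.472000
  f(a) × f(c) ≥ 0, new interval: [1.200000, 1.400000]
Iteration 3:
  c_3 = (1.200000 + 1.400000)/2 = 1.300000
  f(c_3) = f(1.300000) = -0.103000
  f(a) × f(c) ≥ 0, new interval: [1.300000, 1.400000]
Iteration 4:
  c_4 = (1.300000 + 1.400000)/2 = 1.350000
  f(c_4) = f(1.350000) = 0.110375
  f(a) × f(c) < 0, new interval: [1.300000, 1.350000]
Iteration 5:
  c_5 = (1.300000 + 1.350000)/2 = 1.325000
  f(c_5) = f(1.325000) = 0.001203
  f(a) × f(c) < 0, new interval: [1.300000, 1.325000]
Iteration 6:
  c_6 = (1.300000 + 1.325000)/2 = 1.312500
  f(c_6) = f(1.312500) = -0.051514
  f(a) × f(c) ≥ 0, new interval: [1.312500, 1.325000]

After 6 iteration(s), the approximation is c_6 = 1.312500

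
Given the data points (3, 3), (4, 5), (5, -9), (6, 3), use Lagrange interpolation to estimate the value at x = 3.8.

Lagrange interpolation formula:
P(x) = Σ yᵢ × Lᵢ(x)
where Lᵢ(x) = Π_{j≠i} (x - xⱼ)/(xᵢ - xⱼ)

L_0(3.8) = (3.8 - 4)/(3 - 4) × (3.8 - 5)/(3 - 5) × (3.8 - 6)/(3 - 6) = 0.088000
L_1(3.8) = (3.8 - 3)/(4 - 3) × (3.8 - 5)/(4 - 5) × (3.8 - 6)/(4 - 6) = 1.056000
L_2(3.8) = (3.8 - 3)/(5 - 3) × (3.8 - 4)/(5 - 4) × (3.8 - 6)/(5 - 6) = -0.176000
L_3(3.8) = (3.8 - 3)/(6 - 3) × (3.8 - 4)/(6 - 4) × (3.8 - 5)/(6 - 5) = 0.032000

P(3.8) = 3×L_0(3.8) + 5×L_1(3.8) + (-9)×L_2(3.8) + 3×L_3(3.8)
P(3.8) = 7.224000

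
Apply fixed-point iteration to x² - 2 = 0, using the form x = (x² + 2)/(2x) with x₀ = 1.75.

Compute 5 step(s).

Equation: x² - 2 = 0
Fixed-point form: x = (x² + 2)/(2x)
x₀ = 1.75

x_1 = g(1.750000) = 1.446429
x_2 = g(1.446429) = 1.414572
x_3 = g(1.414572) = 1.414214
x_4 = g(1.414214) = 1.414214
x_5 = g(1.414214) = 1.414214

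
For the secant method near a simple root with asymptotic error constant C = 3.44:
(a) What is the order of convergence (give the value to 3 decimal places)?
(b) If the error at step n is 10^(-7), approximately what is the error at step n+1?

(a) Secant method has superlinear convergence with order φ = (1+√5)/2 ≈ 1.618.
    This means |e_{n+1}| ≈ C|e_n|^1.618.

(b) With |e_n| = 10^(-7) and C = 3.44:
    |e_{n+1}| ≈ 3.44 × (10^(-7))^1.618 = 3.44 × 10^(-11.33)

(a) ≈ 1.618 (golden ratio); (b) |e_{n+1}| ≈ 1.623e-11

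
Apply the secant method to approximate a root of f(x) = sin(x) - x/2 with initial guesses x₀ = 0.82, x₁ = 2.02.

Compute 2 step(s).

f(x) = sin(x) - x/2
x₀ = 0.82, x₁ = 2.02

Secant formula: x_{n+1} = x_n - f(x_n)(x_n - x_{n-1})/(f(x_n) - f(x_{n-1}))

Iteration 1:
  f(0.820000) = 0.321146
  f(2.020000) = -0.109207
  x_2 = 2.020000 - (-0.109207)×(2.020000 - 0.820000)/(-0.109207 - 0.321146)
       = 1.715487
Iteration 2:
  f(2.020000) = -0.109207
  f(1.715487) = 0.131807
  x_3 = 1.715487 - 0.131807×(1.715487 - 2.020000)/(0.131807 - (-0.109207))
       = 1.882021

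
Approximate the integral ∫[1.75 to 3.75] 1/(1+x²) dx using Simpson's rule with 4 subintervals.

f(x) = 1/(1+x²)
a = 1.75, b = 3.75, n = 4
h = (b - a)/n = 0.500000

Simpson's rule: (h/3)[f(x₀) + 4f(x₁) + 2f(x₂) + ... + f(xₙ)]

x_0 = 1.7500, f(x_0) = 0.246154, coefficient = 1
x_1 = 2.2500, f(x_1) = 0.164948, coefficient = 4
x_2 = 2.7500, f(x_2) = 0.116788, coefficient = 2
x_3 = 3.2500, f(x_3) = 0.086486, coefficient = 4
x_4 = 3.7500, f(x_4) = 0.066390, coefficient = 1

I ≈ (0.500000/3) × 1.551860 = 0.258643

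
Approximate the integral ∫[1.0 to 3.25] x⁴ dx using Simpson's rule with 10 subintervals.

f(x) = x⁴
a = 1.0, b = 3.25, n = 10
h = (b - a)/n = 0.225000

Simpson's rule: (h/3)[f(x₀) + 4f(x₁) + 2f(x₂) + ... + f(xₙ)]

x_0 = 1.0000, f(x_0) = 1.000000, coefficient = 1
x_1 = 1.2250, f(x_1) = 2.251875, coefficient = 4
x_2 = 1.4500, f(x_2) = 4.420506, coefficient = 2
x_3 = 1.6750, f(x_3) = 7.871532, coefficient = 4
x_4 = 1.9000, f(x_4) = 13.032100, coefficient = 2
x_5 = 2.1250, f(x_5) = 20.390869, coefficient = 4
x_6 = 2.3500, f(x_6) = 30.498006, coefficient = 2
x_7 = 2.5750, f(x_7) = 43.965188, coefficient = 4
x_8 = 2.8000, f(x_8) = 61.465600, coefficient = 2
x_9 = 3.0250, f(x_9) = 83.733938, coefficient = 4
x_10 = 3.2500, f(x_10) = 111.566406, coefficient = 1

I ≈ (0.225000/3) × 964.252439 = 72.318933
Exact value: 72.318164
Error: 0.000769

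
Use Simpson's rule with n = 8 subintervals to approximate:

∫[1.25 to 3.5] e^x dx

f(x) = e^x
a = 1.25, b = 3.5, n = 8
h = (b - a)/n = 0.281250

Simpson's rule: (h/3)[f(x₀) + 4f(x₁) + 2f(x₂) + ... + f(xₙ)]

x_0 = 1.2500, f(x_0) = 3.490343, coefficient = 1
x_1 = 1.5312, f(x_1) = 4.623953, coefficient = 4
x_2 = 1.8125, f(x_2) = 6.125743, coefficient = 2
x_3 = 2.0938, f(x_3) = 8.115291, coefficient = 4
x_4 = 2.3750, f(x_4) = 10.751013, coefficient = 2
x_5 = 2.6562, f(x_5) = 14.242778, coefficient = 4
x_6 = 2.9375, f(x_6) = 18.868616, coefficient = 2
x_7 = 3.2188, f(x_7) = 24.996855, coefficient = 4
x_8 = 3.5000, f(x_8) = 33.115452, coefficient = 1

I ≈ (0.281250/3) × 316.012045 = 29.626129
Exact value: 29.625109
Error: 0.001020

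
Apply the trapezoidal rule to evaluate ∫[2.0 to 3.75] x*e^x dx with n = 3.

f(x) = x*e^x
a = 2.0, b = 3.75, n = 3
h = (b - a)/n = 0.583333

Trapezoidal rule: (h/2)[f(x₀) + 2f(x₁) + 2f(x₂) + ... + f(xₙ)]

x_0 = 2.0000, f(x_0) = 14.778112, coefficient = 1
x_1 = 2.5833, f(x_1) = 34.206439, coefficient = 2
x_2 = 3.1667, f(x_2) = 75.139484, coefficient = 2
x_3 = 3.7500, f(x_3) = 159.454058, coefficient = 1

I ≈ (0.583333/2) × 392.924015 = 114.602838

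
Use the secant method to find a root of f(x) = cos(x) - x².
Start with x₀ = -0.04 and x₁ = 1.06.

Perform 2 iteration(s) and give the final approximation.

f(x) = cos(x) - x²
x₀ = -0.04, x₁ = 1.06

Secant formula: x_{n+1} = x_n - f(x_n)(x_n - x_{n-1})/(f(x_n) - f(x_{n-1}))

Iteration 1:
  f(-0.040000) = 0.997600
  f(1.060000) = -0.634728
  x_2 = 1.060000 - (-0.634728)×(1.060000 - (-0.040000))/(-0.634728 - 0.997600)
       = 0.632267
Iteration 2:
  f(1.060000) = -0.634728
  f(0.632267) = 0.406928
  x_3 = 0.632267 - 0.406928×(0.632267 - 1.060000)/(0.406928 - (-0.634728))
       = 0.799363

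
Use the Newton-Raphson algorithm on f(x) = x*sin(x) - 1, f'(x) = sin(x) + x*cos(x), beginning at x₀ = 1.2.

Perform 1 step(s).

f(x) = x*sin(x) - 1
f'(x) = sin(x) + x*cos(x)
x₀ = 1.2

Newton-Raphson formula: x_{n+1} = x_n - f(x_n)/f'(x_n)

Iteration 1:
  f(1.200000) = 0.118447
  f'(1.200000) = 1.366868
  x_1 = 1.200000 - 0.118447/1.366868 = 1.113344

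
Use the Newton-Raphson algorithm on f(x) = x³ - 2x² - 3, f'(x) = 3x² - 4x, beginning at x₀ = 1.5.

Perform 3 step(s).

f(x) = x³ - 2x² - 3
f'(x) = 3x² - 4x
x₀ = 1.5

Newton-Raphson formula: x_{n+1} = x_n - f(x_n)/f'(x_n)

Iteration 1:
  f(1.500000) = -4.125000
  f'(1.500000) = 0.750000
  x_1 = 1.500000 - (-4.125000)/0.750000 = 7.000000
Iteration 2:
  f(7.000000) = 242.000000
  f'(7.000000) = 119.000000
  x_2 = 7.000000 - 242.000000/119.000000 = 4.966387
Iteration 3:
  f(4.966387) = 70.165911
  f'(4.966387) = 54.129440
  x_3 = 4.966387 - 70.165911/54.129440 = 3.670125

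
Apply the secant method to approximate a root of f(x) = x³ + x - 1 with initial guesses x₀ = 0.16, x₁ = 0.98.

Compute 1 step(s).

f(x) = x³ + x - 1
x₀ = 0.16, x₁ = 0.98

Secant formula: x_{n+1} = x_n - f(x_n)(x_n - x_{n-1})/(f(x_n) - f(x_{n-1}))

Iteration 1:
  f(0.160000) = -0.835904
  f(0.980000) = 0.921192
  x_2 = 0.980000 - 0.921192×(0.980000 - 0.160000)/(0.921192 - (-0.835904))
       = 0.550099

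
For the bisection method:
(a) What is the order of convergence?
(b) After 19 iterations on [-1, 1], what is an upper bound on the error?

(a) Bisection has linear (order 1) convergence; the error is halved each step.

(b) Error bound = (b-a)/2^n = (1 - (-1))/2^{19}
    = 2/2^{19}

(a) 1 (linear); (b) error ≤ 3.81e-06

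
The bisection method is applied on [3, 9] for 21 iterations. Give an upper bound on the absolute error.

Bisection error bound: |error| ≤ (b-a)/2^n
|error| ≤ (9 - 3)/2^21 = 6/2^21
|error| ≤ 0.0000028610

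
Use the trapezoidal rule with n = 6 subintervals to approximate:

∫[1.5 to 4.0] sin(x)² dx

f(x) = sin(x)²
a = 1.5, b = 4.0, n = 6
h = (b - a)/n = 0.416667

Trapezoidal rule: (h/2)[f(x₀) + 2f(x₁) + 2f(x₂) + ... + f(xₙ)]

x_0 = 1.5000, f(x_0) = 0.994996, coefficient = 1
x_1 = 1.9167, f(x_1) = 0.885068, coefficient = 2
x_2 = 2.3333, f(x_2) = 0.522853, coefficient = 2
x_3 = 2.7500, f(x_3) = 0.145665, coefficient = 2
x_4 = 3.1667, f(x_4) = 0.000629, coefficient = 2
x_5 = 3.5833, f(x_5) = 0.182768, coefficient = 2
x_6 = 4.0000, f(x_6) = 0.572750, coefficient = 1

I ≈ (0.416667/2) × 5.041713 = 1.050357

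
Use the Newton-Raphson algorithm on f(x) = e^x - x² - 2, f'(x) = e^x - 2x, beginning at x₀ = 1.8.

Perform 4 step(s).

f(x) = e^x - x² - 2
f'(x) = e^x - 2x
x₀ = 1.8

Newton-Raphson formula: x_{n+1} = x_n - f(x_n)/f'(x_n)

Iteration 1:
  f(1.800000) = 0.809647
  f'(1.800000) = 2.449647
  x_1 = 1.800000 - 0.809647/2.449647 = 1.469484
Iteration 2:
  f(1.469484) = 0.187608
  f'(1.469484) = 1.408024
  x_2 = 1.469484 - 0.187608/1.408024 = 1.336242
Iteration 3:
  f(1.336242) = 0.019175
  f'(1.336242) = 1.132234
  x_3 = 1.336242 - 0.019175/1.132234 = 1.319306
Iteration 4:
  f(1.319306) = 0.000256
  f'(1.319306) = 1.102212
  x_4 = 1.319306 - 0.000256/1.102212 = 1.319074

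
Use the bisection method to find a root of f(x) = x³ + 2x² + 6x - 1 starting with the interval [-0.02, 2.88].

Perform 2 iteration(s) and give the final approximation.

f(x) = x³ + 2x² + 6x - 1
Initial interval: [-0.02, 2.88]

Iteration 1:
  c_1 = (-0.020000 + 2.880000)/2 = 1.430000
  f(c_1) = f(1.430000) = 14.594007
  f(a) × f(c) < 0, new interval: [-0.020000, 1.430000]
Iteration 2:
  c_2 = (-0.020000 + 1.430000)/2 = 0.705000
  f(c_2) = f(0.705000) = 4.574453
  f(a) × f(c) < 0, new interval: [-0.020000, 0.705000]

After 2 iteration(s), the approximation is c_2 = 0.705000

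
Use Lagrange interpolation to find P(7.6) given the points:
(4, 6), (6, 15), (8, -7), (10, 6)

Lagrange interpolation formula:
P(x) = Σ yᵢ × Lᵢ(x)
where Lᵢ(x) = Π_{j≠i} (x - xⱼ)/(xᵢ - xⱼ)

L_0(7.6) = (7.6 - 6)/(4 - 6) × (7.6 - 8)/(4 - 8) × (7.6 - 10)/(4 - 10) = -0.032000
L_1(7.6) = (7.6 - 4)/(6 - 4) × (7.6 - 8)/(6 - 8) × (7.6 - 10)/(6 - 10) = 0.216000
L_2(7.6) = (7.6 - 4)/(8 - 4) × (7.6 - 6)/(8 - 6) × (7.6 - 10)/(8 - 10) = 0.864000
L_3(7.6) = (7.6 - 4)/(10 - 4) × (7.6 - 6)/(10 - 6) × (7.6 - 8)/(10 - 8) = -0.048000

P(7.6) = 6×L_0(7.6) + 15×L_1(7.6) + (-7)×L_2(7.6) + 6×L_3(7.6)
P(7.6) = -3.288000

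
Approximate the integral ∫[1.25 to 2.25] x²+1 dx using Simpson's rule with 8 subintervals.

f(x) = x²+1
a = 1.25, b = 2.25, n = 8
h = (b - a)/n = 0.125000

Simpson's rule: (h/3)[f(x₀) + 4f(x₁) + 2f(x₂) + ... + f(xₙ)]

x_0 = 1.2500, f(x_0) = 2.562500, coefficient = 1
x_1 = 1.3750, f(x_1) = 2.890625, coefficient = 4
x_2 = 1.5000, f(x_2) = 3.250000, coefficient = 2
x_3 = 1.6250, f(x_3) = 3.640625, coefficient = 4
x_4 = 1.7500, f(x_4) = 4.062500, coefficient = 2
x_5 = 1.8750, f(x_5) = 4.515625, coefficient = 4
x_6 = 2.0000, f(x_6) = 5.000000, coefficient = 2
x_7 = 2.1250, f(x_7) = 5.515625, coefficient = 4
x_8 = 2.2500, f(x_8) = 6.062500, coefficient = 1

I ≈ (0.125000/3) × 99.500000 = 4.145833
Exact value: 4.145833
Error: 0.000000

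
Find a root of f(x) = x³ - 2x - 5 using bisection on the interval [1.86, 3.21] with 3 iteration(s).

f(x) = x³ - 2x - 5
Initial interval: [1.86, 3.21]

Iteration 1:
  c_1 = (1.860000 + 3.210000)/2 = 2.535000
  f(c_1) = f(2.535000) = 6.220480
  f(a) × f(c) < 0, new interval: [1.860000, 2.535000]
Iteration 2:
  c_2 = (1.860000 + 2.535000)/2 = 2.197500
  f(c_2) = f(2.197500) = 1.216741
  f(a) × f(c) < 0, new interval: [1.860000, 2.197500]
Iteration 3:
  c_3 = (1.860000 + 2.197500)/2 = 2.028750
  f(c_3) = f(2.028750) = -0.707517
  f(a) × f(c) ≥ 0, new interval: [2.028750, 2.197500]

After 3 iteration(s), the approximation is c_3 = 2.028750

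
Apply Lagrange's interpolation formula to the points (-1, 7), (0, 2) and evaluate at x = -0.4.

Lagrange interpolation formula:
P(x) = Σ yᵢ × Lᵢ(x)
where Lᵢ(x) = Π_{j≠i} (x - xⱼ)/(xᵢ - xⱼ)

L_0(-0.4) = (-0.4 - 0)/(-1 - 0) = 0.400000
L_1(-0.4) = (-0.4 - (-1))/(0 - (-1)) = 0.600000

P(-0.4) = 7×L_0(-0.4) + 2×L_1(-0.4)
P(-0.4) = 4.000000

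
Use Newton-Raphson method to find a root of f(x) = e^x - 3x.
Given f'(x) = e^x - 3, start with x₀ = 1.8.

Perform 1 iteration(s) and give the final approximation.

f(x) = e^x - 3x
f'(x) = e^x - 3
x₀ = 1.8

Newton-Raphson formula: x_{n+1} = x_n - f(x_n)/f'(x_n)

Iteration 1:
  f(1.800000) = 0.649647
  f'(1.800000) = 3.049647
  x_1 = 1.800000 - 0.649647/3.049647 = 1.586976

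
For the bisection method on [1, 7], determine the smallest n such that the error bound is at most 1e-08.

We need (b-a)/2^n ≤ 1e-08
(7 - 1)/2^n ≤ 1e-08
6/2^n ≤ 1e-08
2^n ≥ 600000000
n ≥ log₂(600000000) = 29.16
n ≥ 30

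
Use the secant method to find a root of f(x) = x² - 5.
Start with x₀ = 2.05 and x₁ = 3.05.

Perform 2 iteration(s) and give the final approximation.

f(x) = x² - 5
x₀ = 2.05, x₁ = 3.05

Secant formula: x_{n+1} = x_n - f(x_n)(x_n - x_{n-1})/(f(x_n) - f(x_{n-1}))

Iteration 1:
  f(2.050000) = -0.797500
  f(3.050000) = 4.302500
  x_2 = 3.050000 - 4.302500×(3.050000 - 2.050000)/(4.302500 - (-0.797500))
       = 2.206373
Iteration 2:
  f(3.050000) = 4.302500
  f(2.206373) = -0.131920
  x_3 = 2.206373 - (-0.131920)×(2.206373 - 3.050000)/(-0.131920 - 4.302500)
       = 2.231470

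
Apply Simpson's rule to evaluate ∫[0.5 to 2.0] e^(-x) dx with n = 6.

f(x) = e^(-x)
a = 0.5, b = 2.0, n = 6
h = (b - a)/n = 0.250000

Simpson's rule: (h/3)[f(x₀) + 4f(x₁) + 2f(x₂) + ... + f(xₙ)]

x_0 = 0.5000, f(x_0) = 0.606531, coefficient = 1
x_1 = 0.7500, f(x_1) = 0.472367, coefficient = 4
x_2 = 1.0000, f(x_2) = 0.367879, coefficient = 2
x_3 = 1.2500, f(x_3) = 0.286505, coefficient = 4
x_4 = 1.5000, f(x_4) = 0.223130, coefficient = 2
x_5 = 1.7500, f(x_5) = 0.173774, coefficient = 4
x_6 = 2.0000, f(x_6) = 0.135335, coefficient = 1

I ≈ (0.250000/3) × 5.654466 = 0.471206
Exact value: 0.471195
Error: 0.000010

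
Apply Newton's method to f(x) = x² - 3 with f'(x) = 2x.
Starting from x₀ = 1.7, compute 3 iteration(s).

f(x) = x² - 3
f'(x) = 2x
x₀ = 1.7

Newton-Raphson formula: x_{n+1} = x_n - f(x_n)/f'(x_n)

Iteration 1:
  f(1.700000) = -0.110000
  f'(1.700000) = 3.400000
  x_1 = 1.700000 - (-0.110000)/3.400000 = 1.732353
Iteration 2:
  f(1.732353) = 0.001047
  f'(1.732353) = 3.464706
  x_2 = 1.732353 - 0.001047/3.464706 = 1.732051
Iteration 3:
  f(1.732051) = 0.000000
  f'(1.732051) = 3.464102
  x_3 = 1.732051 - 0.000000/3.464102 = 1.732051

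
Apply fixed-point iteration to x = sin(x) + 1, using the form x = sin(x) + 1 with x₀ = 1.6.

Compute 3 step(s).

Equation: x = sin(x) + 1
Fixed-point form: x = sin(x) + 1
x₀ = 1.6

x_1 = g(1.600000) = 1.999574
x_2 = g(1.999574) = 1.909475
x_3 = g(1.909475) = 1.943195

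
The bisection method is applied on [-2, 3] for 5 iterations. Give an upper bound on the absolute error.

Bisection error bound: |error| ≤ (b-a)/2^n
|error| ≤ (3 - (-2))/2^5 = 5/2^5
|error| ≤ 0.1562500000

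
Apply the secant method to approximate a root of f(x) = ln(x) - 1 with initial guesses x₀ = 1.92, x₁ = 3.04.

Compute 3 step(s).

f(x) = ln(x) - 1
x₀ = 1.92, x₁ = 3.04

Secant formula: x_{n+1} = x_n - f(x_n)(x_n - x_{n-1})/(f(x_n) - f(x_{n-1}))

Iteration 1:
  f(1.920000) = -0.347675
  f(3.040000) = 0.111858
  x_2 = 3.040000 - 0.111858×(3.040000 - 1.920000)/(0.111858 - (-0.347675))
       = 2.767374
Iteration 2:
  f(3.040000) = 0.111858
  f(2.767374) = 0.017899
  x_3 = 2.767374 - 0.017899×(2.767374 - 3.040000)/(0.017899 - 0.111858)
       = 2.715440
Iteration 3:
  f(2.767374) = 0.017899
  f(2.715440) = -0.001046
  x_4 = 2.715440 - (-0.001046)×(2.715440 - 2.767374)/(-0.001046 - 0.017899)
       = 2.718307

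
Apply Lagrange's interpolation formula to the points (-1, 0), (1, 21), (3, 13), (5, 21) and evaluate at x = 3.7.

Lagrange interpolation formula:
P(x) = Σ yᵢ × Lᵢ(x)
where Lᵢ(x) = Π_{j≠i} (x - xⱼ)/(xᵢ - xⱼ)

L_0(3.7) = (3.7 - 1)/(-1 - 1) × (3.7 - 3)/(-1 - 3) × (3.7 - 5)/(-1 - 5) = 0.051188
L_1(3.7) = (3.7 - (-1))/(1 - (-1)) × (3.7 - 3)/(1 - 3) × (3.7 - 5)/(1 - 5) = -0.267313
L_2(3.7) = (3.7 - (-1))/(3 - (-1)) × (3.7 - 1)/(3 - 1) × (3.7 - 5)/(3 - 5) = 1.031062
L_3(3.7) = (3.7 - (-1))/(5 - (-1)) × (3.7 - 1)/(5 - 1) × (3.7 - 3)/(5 - 3) = 0.185063

P(3.7) = 0×L_0(3.7) + 21×L_1(3.7) + 13×L_2(3.7) + 21×L_3(3.7)
P(3.7) = 11.676563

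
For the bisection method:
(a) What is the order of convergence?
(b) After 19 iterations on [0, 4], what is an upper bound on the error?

(a) Bisection has linear (order 1) convergence; the error is halved each step.

(b) Error bound = (b-a)/2^n = (4 - 0)/2^{19}
    = 4/2^{19}

(a) 1 (linear); (b) error ≤ 7.63e-06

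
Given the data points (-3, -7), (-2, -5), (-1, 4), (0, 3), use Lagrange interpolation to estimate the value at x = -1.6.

Lagrange interpolation formula:
P(x) = Σ yᵢ × Lᵢ(x)
where Lᵢ(x) = Π_{j≠i} (x - xⱼ)/(xᵢ - xⱼ)

L_0(-1.6) = (-1.6 - (-2))/(-3 - (-2)) × (-1.6 - (-1))/(-3 - (-1)) × (-1.6 - 0)/(-3 - 0) = -0.064000
L_1(-1.6) = (-1.6 - (-3))/(-2 - (-3)) × (-1.6 - (-1))/(-2 - (-1)) × (-1.6 - 0)/(-2 - 0) = 0.672000
L_2(-1.6) = (-1.6 - (-3))/(-1 - (-3)) × (-1.6 - (-2))/(-1 - (-2)) × (-1.6 - 0)/(-1 - 0) = 0.448000
L_3(-1.6) = (-1.6 - (-3))/(0 - (-3)) × (-1.6 - (-2))/(0 - (-2)) × (-1.6 - (-1))/(0 - (-1)) = -0.056000

P(-1.6) = (-7)×L_0(-1.6) + (-5)×L_1(-1.6) + 4×L_2(-1.6) + 3×L_3(-1.6)
P(-1.6) = -1.288000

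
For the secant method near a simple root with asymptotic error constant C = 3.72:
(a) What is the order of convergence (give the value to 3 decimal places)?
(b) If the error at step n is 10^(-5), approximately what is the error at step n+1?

(a) Secant method has superlinear convergence with order φ = (1+√5)/2 ≈ 1.618.
    This means |e_{n+1}| ≈ C|e_n|^1.618.

(b) With |e_n| = 10^(-5) and C = 3.72:
    |e_{n+1}| ≈ 3.72 × (10^(-5))^1.618 = 3.72 × 10^(-8.09)

(a) ≈ 1.618 (golden ratio); (b) |e_{n+1}| ≈ 3.023e-08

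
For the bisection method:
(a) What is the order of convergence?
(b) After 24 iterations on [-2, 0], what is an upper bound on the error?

(a) Bisection has linear (order 1) convergence; the error is halved each step.

(b) Error bound = (b-a)/2^n = (0 - (-2))/2^{24}
    = 2/2^{24}

(a) 1 (linear); (b) error ≤ 1.19e-07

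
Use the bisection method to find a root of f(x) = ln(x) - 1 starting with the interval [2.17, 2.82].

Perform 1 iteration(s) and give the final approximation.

f(x) = ln(x) - 1
Initial interval: [2.17, 2.82]

Iteration 1:
  c_1 = (2.170000 + 2.820000)/2 = 2.495000
  f(c_1) = f(2.495000) = -0.085711
  f(a) × f(c) ≥ 0, new interval: [2.495000, 2.820000]

After 1 iteration(s), the approximation is c_1 = 2.495000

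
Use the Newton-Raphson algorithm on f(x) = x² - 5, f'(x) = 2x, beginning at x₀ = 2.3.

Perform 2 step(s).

f(x) = x² - 5
f'(x) = 2x
x₀ = 2.3

Newton-Raphson formula: x_{n+1} = x_n - f(x_n)/f'(x_n)

Iteration 1:
  f(2.300000) = 0.290000
  f'(2.300000) = 4.600000
  x_1 = 2.300000 - 0.290000/4.600000 = 2.236957
Iteration 2:
  f(2.236957) = 0.003974
  f'(2.236957) = 4.473913
  x_2 = 2.236957 - 0.003974/4.473913 = 2.236068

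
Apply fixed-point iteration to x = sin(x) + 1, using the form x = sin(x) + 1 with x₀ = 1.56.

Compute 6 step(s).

Equation: x = sin(x) + 1
Fixed-point form: x = sin(x) + 1
x₀ = 1.56

x_1 = g(1.560000) = 1.999942
x_2 = g(1.999942) = 1.909322
x_3 = g(1.909322) = 1.943245
x_4 = g(1.943245) = 1.931439
x_5 = g(1.931439) = 1.935670
x_6 = g(1.935670) = 1.934169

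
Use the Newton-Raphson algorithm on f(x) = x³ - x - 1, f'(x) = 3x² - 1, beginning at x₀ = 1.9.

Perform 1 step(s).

f(x) = x³ - x - 1
f'(x) = 3x² - 1
x₀ = 1.9

Newton-Raphson formula: x_{n+1} = x_n - f(x_n)/f'(x_n)

Iteration 1:
  f(1.900000) = 3.959000
  f'(1.900000) = 9.830000
  x_1 = 1.900000 - 3.959000/9.830000 = 1.497253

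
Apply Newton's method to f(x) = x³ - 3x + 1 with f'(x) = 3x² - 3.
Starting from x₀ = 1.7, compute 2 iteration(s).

f(x) = x³ - 3x + 1
f'(x) = 3x² - 3
x₀ = 1.7

Newton-Raphson formula: x_{n+1} = x_n - f(x_n)/f'(x_n)

Iteration 1:
  f(1.700000) = 0.813000
  f'(1.700000) = 5.670000
  x_1 = 1.700000 - 0.813000/5.670000 = 1.556614
Iteration 2:
  f(1.556614) = 0.101906
  f'(1.556614) = 4.269139
  x_2 = 1.556614 - 0.101906/4.269139 = 1.532743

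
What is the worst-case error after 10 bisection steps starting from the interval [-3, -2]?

Bisection error bound: |error| ≤ (b-a)/2^n
|error| ≤ (-2 - (-3))/2^10 = 1/2^10
|error| ≤ 0.0009765625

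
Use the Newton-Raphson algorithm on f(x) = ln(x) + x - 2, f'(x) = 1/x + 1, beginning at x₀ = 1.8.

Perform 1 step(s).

f(x) = ln(x) + x - 2
f'(x) = 1/x + 1
x₀ = 1.8

Newton-Raphson formula: x_{n+1} = x_n - f(x_n)/f'(x_n)

Iteration 1:
  f(1.800000) = 0.387787
  f'(1.800000) = 1.555556
  x_1 = 1.800000 - 0.387787/1.555556 = 1.550709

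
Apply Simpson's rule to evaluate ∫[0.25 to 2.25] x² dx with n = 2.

f(x) = x²
a = 0.25, b = 2.25, n = 2
h = (b - a)/n = 1.000000

Simpson's rule: (h/3)[f(x₀) + 4f(x₁) + 2f(x₂) + ... + f(xₙ)]

x_0 = 0.2500, f(x_0) = 0.062500, coefficient = 1
x_1 = 1.2500, f(x_1) = 1.562500, coefficient = 4
x_2 = 2.2500, f(x_2) = 5.062500, coefficient = 1

I ≈ (1.000000/3) × 11.375000 = 3.791667
Exact value: 3.791667
Error: 0.000000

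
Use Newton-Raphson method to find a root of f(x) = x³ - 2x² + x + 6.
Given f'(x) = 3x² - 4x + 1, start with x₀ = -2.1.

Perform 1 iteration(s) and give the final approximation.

f(x) = x³ - 2x² + x + 6
f'(x) = 3x² - 4x + 1
x₀ = -2.1

Newton-Raphson formula: x_{n+1} = x_n - f(x_n)/f'(x_n)

Iteration 1:
  f(-2.100000) = -14.181000
  f'(-2.100000) = 22.630000
  x_1 = -2.100000 - (-14.181000)/22.630000 = -1.473354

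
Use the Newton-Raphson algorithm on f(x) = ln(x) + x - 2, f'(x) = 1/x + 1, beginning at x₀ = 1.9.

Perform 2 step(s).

f(x) = ln(x) + x - 2
f'(x) = 1/x + 1
x₀ = 1.9

Newton-Raphson formula: x_{n+1} = x_n - f(x_n)/f'(x_n)

Iteration 1:
  f(1.900000) = 0.541854
  f'(1.900000) = 1.526316
  x_1 = 1.900000 - 0.541854/1.526316 = 1.544992
Iteration 2:
  f(1.544992) = -0.019989
  f'(1.544992) = 1.647252
  x_2 = 1.544992 - (-0.019989)/1.647252 = 1.557127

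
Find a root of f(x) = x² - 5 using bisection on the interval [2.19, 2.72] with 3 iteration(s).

f(x) = x² - 5
Initial interval: [2.19, 2.72]

Iteration 1:
  c_1 = (2.190000 + 2.720000)/2 = 2.455000
  f(c_1) = f(2.455000) = 1.027025
  f(a) × f(c) < 0, new interval: [2.190000, 2.455000]
Iteration 2:
  c_2 = (2.190000 + 2.455000)/2 = 2.322500
  f(c_2) = f(2.322500) = 0.394006
  f(a) × f(c) < 0, new interval: [2.190000, 2.322500]
Iteration 3:
  c_3 = (2.190000 + 2.322500)/2 = 2.256250
  f(c_3) = f(2.256250) = 0.090664
  f(a) × f(c) < 0, new interval: [2.190000, 2.256250]

After 3 iteration(s), the approximation is c_3 = 2.256250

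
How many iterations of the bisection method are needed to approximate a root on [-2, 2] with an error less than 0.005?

We need (b-a)/2^n ≤ 0.005
(2 - (-2))/2^n ≤ 0.005
4/2^n ≤ 0.005
2^n ≥ 800
n ≥ log₂(800) = 9.64
n ≥ 10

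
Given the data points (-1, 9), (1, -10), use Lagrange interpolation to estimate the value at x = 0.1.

Lagrange interpolation formula:
P(x) = Σ yᵢ × Lᵢ(x)
where Lᵢ(x) = Π_{j≠i} (x - xⱼ)/(xᵢ - xⱼ)

L_0(0.1) = (0.1 - 1)/(-1 - 1) = 0.450000
L_1(0.1) = (0.1 - (-1))/(1 - (-1)) = 0.550000

P(0.1) = 9×L_0(0.1) + (-10)×L_1(0.1)
P(0.1) = -1.450000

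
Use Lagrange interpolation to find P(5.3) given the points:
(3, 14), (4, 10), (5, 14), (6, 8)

Lagrange interpolation formula:
P(x) = Σ yᵢ × Lᵢ(x)
where Lᵢ(x) = Π_{j≠i} (x - xⱼ)/(xᵢ - xⱼ)

L_0(5.3) = (5.3 - 4)/(3 - 4) × (5.3 - 5)/(3 - 5) × (5.3 - 6)/(3 - 6) = 0.045500
L_1(5.3) = (5.3 - 3)/(4 - 3) × (5.3 - 5)/(4 - 5) × (5.3 - 6)/(4 - 6) = -0.241500
L_2(5.3) = (5.3 - 3)/(5 - 3) × (5.3 - 4)/(5 - 4) × (5.3 - 6)/(5 - 6) = 1.046500
L_3(5.3) = (5.3 - 3)/(6 - 3) × (5.3 - 4)/(6 - 4) × (5.3 - 5)/(6 - 5) = 0.149500

P(5.3) = 14×L_0(5.3) + 10×L_1(5.3) + 14×L_2(5.3) + 8×L_3(5.3)
P(5.3) = 14.069000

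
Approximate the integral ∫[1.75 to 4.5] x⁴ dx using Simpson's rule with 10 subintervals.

f(x) = x⁴
a = 1.75, b = 4.5, n = 10
h = (b - a)/n = 0.275000

Simpson's rule: (h/3)[f(x₀) + 4f(x₁) + 2f(x₂) + ... + f(xₙ)]

x_0 = 1.7500, f(x_0) = 9.378906, coefficient = 1
x_1 = 2.0250, f(x_1) = 16.815125, coefficient = 4
x_2 = 2.3000, f(x_2) = 27.984100, coefficient = 2
x_3 = 2.5750, f(x_3) = 43.965188, coefficient = 4
x_4 = 2.8500, f(x_4) = 65.975006, coefficient = 2
x_5 = 3.1250, f(x_5) = 95.367432, coefficient = 4
x_6 = 3.4000, f(x_6) = 133.633600, coefficient = 2
x_7 = 3.6750, f(x_7) = 182.401907, coefficient = 4
x_8 = 3.9500, f(x_8) = 243.438006, coefficient = 2
x_9 = 4.2250, f(x_9) = 318.644813, coefficient = 4
x_10 = 4.5000, f(x_10) = 410.062500, coefficient = 1

I ≈ (0.275000/3) × 3990.280689 = 365.775730
Exact value: 365.773633
Error: 0.002097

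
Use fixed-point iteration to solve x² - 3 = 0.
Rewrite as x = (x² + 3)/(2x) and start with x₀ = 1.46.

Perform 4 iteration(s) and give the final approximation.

Equation: x² - 3 = 0
Fixed-point form: x = (x² + 3)/(2x)
x₀ = 1.46

x_1 = g(1.460000) = 1.757397
x_2 = g(1.757397) = 1.732234
x_3 = g(1.732234) = 1.732051
x_4 = g(1.732051) = 1.732051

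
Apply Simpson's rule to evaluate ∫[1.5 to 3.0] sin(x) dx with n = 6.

f(x) = sin(x)
a = 1.5, b = 3.0, n = 6
h = (b - a)/n = 0.250000

Simpson's rule: (h/3)[f(x₀) + 4f(x₁) + 2f(x₂) + ... + f(xₙ)]

x_0 = 1.5000, f(x_0) = 0.997495, coefficient = 1
x_1 = 1.7500, f(x_1) = 0.983986, coefficient = 4
x_2 = 2.0000, f(x_2) = 0.909297, coefficient = 2
x_3 = 2.2500, f(x_3) = 0.778073, coefficient = 4
x_4 = 2.5000, f(x_4) = 0.598472, coefficient = 2
x_5 = 2.7500, f(x_5) = 0.381661, coefficient = 4
x_6 = 3.0000, f(x_6) = 0.141120, coefficient = 1

I ≈ (0.250000/3) × 12.729035 = 1.060753
Exact value: 1.060730
Error: 0.000023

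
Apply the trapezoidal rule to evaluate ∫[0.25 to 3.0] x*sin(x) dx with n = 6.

f(x) = x*sin(x)
a = 0.25, b = 3.0, n = 6
h = (b - a)/n = 0.458333

Trapezoidal rule: (h/2)[f(x₀) + 2f(x₁) + 2f(x₂) + ... + f(xₙ)]

x_0 = 0.2500, f(x_0) = 0.061851, coefficient = 1
x_1 = 0.7083, f(x_1) = 0.460820, coefficient = 2
x_2 = 1.1667, f(x_2) = 1.072686, coefficient = 2
x_3 = 1.6250, f(x_3) = 1.622613, coefficient = 2
x_4 = 2.0833, f(x_4) = 1.815632, coefficient = 2
x_5 = 2.5417, f(x_5) = 1.434978, coefficient = 2
x_6 = 3.0000, f(x_6) = 0.423360, coefficient = 1

I ≈ (0.458333/2) × 13.298667 = 3.047611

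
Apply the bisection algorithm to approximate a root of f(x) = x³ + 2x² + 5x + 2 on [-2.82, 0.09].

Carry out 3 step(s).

f(x) = x³ + 2x² + 5x + 2
Initial interval: [-2.82, 0.09]

Iteration 1:
  c_1 = (-2.820000 + 0.090000)/2 = -1.365000
  f(c_1) = f(-1.365000) = -3.641852
  f(a) × f(c) ≥ 0, new interval: [-1.365000, 0.090000]
Iteration 2:
  c_2 = (-1.365000 + 0.090000)/2 = -0.637500
  f(c_2) = f(-0.637500) = -0.633771
  f(a) × f(c) ≥ 0, new interval: [-0.637500, 0.090000]
Iteration 3:
  c_3 = (-0.637500 + 0.090000)/2 = -0.273750
  f(c_3) = f(-0.273750) = 0.760614
  f(a) × f(c) < 0, new interval: [-0.637500, -0.273750]

After 3 iteration(s), the approximation is c_3 = -0.273750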